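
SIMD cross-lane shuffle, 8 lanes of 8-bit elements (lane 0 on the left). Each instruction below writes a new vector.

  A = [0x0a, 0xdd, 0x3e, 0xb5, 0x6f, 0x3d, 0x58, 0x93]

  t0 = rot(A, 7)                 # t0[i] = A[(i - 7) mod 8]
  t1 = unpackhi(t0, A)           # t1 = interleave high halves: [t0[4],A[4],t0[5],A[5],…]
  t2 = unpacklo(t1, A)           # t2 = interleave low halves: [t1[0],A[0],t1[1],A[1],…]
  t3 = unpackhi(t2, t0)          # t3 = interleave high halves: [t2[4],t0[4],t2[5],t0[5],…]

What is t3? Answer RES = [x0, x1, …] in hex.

t0 = [0xdd, 0x3e, 0xb5, 0x6f, 0x3d, 0x58, 0x93, 0x0a]
t1 = [0x3d, 0x6f, 0x58, 0x3d, 0x93, 0x58, 0x0a, 0x93]
t2 = [0x3d, 0x0a, 0x6f, 0xdd, 0x58, 0x3e, 0x3d, 0xb5]
t3 = [0x58, 0x3d, 0x3e, 0x58, 0x3d, 0x93, 0xb5, 0x0a]

RES = [ 0x58  0x3d  0x3e  0x58  0x3d  0x93  0xb5  0x0a ]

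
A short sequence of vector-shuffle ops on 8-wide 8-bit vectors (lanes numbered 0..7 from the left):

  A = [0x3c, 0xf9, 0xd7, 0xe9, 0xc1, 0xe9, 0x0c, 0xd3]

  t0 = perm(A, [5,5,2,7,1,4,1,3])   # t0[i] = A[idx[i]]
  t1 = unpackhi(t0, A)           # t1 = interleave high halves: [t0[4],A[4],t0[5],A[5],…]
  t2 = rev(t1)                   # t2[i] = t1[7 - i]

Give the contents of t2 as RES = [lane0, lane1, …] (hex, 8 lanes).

t0 = [0xe9, 0xe9, 0xd7, 0xd3, 0xf9, 0xc1, 0xf9, 0xe9]
t1 = [0xf9, 0xc1, 0xc1, 0xe9, 0xf9, 0x0c, 0xe9, 0xd3]
t2 = [0xd3, 0xe9, 0x0c, 0xf9, 0xe9, 0xc1, 0xc1, 0xf9]

RES = [ 0xd3  0xe9  0x0c  0xf9  0xe9  0xc1  0xc1  0xf9 ]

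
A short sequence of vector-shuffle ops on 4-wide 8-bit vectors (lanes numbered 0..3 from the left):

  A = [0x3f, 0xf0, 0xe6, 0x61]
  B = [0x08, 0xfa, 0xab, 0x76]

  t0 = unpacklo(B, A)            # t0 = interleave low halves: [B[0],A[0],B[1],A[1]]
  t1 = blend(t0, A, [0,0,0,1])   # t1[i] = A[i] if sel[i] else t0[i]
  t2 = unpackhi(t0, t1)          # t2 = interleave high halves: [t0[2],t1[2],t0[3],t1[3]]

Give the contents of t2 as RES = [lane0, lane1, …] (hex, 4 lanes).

RES = [ 0xfa  0xfa  0xf0  0x61 ]

t0 = [0x08, 0x3f, 0xfa, 0xf0]
t1 = [0x08, 0x3f, 0xfa, 0x61]
t2 = [0xfa, 0xfa, 0xf0, 0x61]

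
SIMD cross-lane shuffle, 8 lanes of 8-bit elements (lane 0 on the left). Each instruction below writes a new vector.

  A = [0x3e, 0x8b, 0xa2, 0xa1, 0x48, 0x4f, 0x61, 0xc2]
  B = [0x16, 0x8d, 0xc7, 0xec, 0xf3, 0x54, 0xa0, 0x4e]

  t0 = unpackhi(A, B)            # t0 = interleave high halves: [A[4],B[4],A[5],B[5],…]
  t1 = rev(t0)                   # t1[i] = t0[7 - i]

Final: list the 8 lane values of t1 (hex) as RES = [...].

→ t0 |48|f3|4f|54|61|a0|c2|4e|
→ t1 |4e|c2|a0|61|54|4f|f3|48|

RES = [0x4e, 0xc2, 0xa0, 0x61, 0x54, 0x4f, 0xf3, 0x48]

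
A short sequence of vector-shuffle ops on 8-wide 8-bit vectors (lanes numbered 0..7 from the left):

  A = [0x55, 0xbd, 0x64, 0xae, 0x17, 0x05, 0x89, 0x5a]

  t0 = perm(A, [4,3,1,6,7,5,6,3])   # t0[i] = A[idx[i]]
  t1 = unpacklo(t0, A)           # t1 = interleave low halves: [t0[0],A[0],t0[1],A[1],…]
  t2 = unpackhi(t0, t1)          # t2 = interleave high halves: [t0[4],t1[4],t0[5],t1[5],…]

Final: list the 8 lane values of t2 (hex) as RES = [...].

t0 = [0x17, 0xae, 0xbd, 0x89, 0x5a, 0x05, 0x89, 0xae]
t1 = [0x17, 0x55, 0xae, 0xbd, 0xbd, 0x64, 0x89, 0xae]
t2 = [0x5a, 0xbd, 0x05, 0x64, 0x89, 0x89, 0xae, 0xae]

RES = [0x5a, 0xbd, 0x05, 0x64, 0x89, 0x89, 0xae, 0xae]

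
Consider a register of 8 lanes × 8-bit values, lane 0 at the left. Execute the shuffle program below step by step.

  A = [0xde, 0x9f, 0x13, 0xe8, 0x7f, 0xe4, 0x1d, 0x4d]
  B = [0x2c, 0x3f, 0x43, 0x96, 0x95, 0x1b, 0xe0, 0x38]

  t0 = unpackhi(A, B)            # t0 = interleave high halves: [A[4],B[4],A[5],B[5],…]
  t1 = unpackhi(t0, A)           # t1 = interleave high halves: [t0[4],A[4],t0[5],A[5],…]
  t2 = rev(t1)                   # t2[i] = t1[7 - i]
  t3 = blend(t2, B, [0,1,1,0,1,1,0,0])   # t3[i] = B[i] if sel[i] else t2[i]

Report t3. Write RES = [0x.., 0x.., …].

RES = [ 0x4d  0x3f  0x43  0x4d  0x95  0x1b  0x7f  0x1d ]

t0 = [0x7f, 0x95, 0xe4, 0x1b, 0x1d, 0xe0, 0x4d, 0x38]
t1 = [0x1d, 0x7f, 0xe0, 0xe4, 0x4d, 0x1d, 0x38, 0x4d]
t2 = [0x4d, 0x38, 0x1d, 0x4d, 0xe4, 0xe0, 0x7f, 0x1d]
t3 = [0x4d, 0x3f, 0x43, 0x4d, 0x95, 0x1b, 0x7f, 0x1d]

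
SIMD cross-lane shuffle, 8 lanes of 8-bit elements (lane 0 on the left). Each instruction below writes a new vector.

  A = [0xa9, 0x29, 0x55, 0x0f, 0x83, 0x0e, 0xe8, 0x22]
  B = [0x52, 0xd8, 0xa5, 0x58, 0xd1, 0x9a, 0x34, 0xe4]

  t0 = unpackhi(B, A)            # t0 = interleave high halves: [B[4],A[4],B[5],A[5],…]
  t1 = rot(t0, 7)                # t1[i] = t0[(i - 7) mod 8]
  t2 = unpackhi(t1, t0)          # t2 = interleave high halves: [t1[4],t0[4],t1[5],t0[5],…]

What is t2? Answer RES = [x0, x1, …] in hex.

RES = [0xe8, 0x34, 0xe4, 0xe8, 0x22, 0xe4, 0xd1, 0x22]

→ t0 |d1|83|9a|0e|34|e8|e4|22|
→ t1 |83|9a|0e|34|e8|e4|22|d1|
→ t2 |e8|34|e4|e8|22|e4|d1|22|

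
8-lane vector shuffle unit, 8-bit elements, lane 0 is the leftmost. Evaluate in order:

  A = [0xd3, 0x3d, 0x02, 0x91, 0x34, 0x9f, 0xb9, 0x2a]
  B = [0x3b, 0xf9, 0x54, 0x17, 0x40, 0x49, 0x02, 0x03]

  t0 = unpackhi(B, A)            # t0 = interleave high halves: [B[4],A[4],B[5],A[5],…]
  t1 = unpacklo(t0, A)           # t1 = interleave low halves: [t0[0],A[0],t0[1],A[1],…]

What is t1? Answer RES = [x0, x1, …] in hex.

→ t0 |40|34|49|9f|02|b9|03|2a|
→ t1 |40|d3|34|3d|49|02|9f|91|

RES = [0x40, 0xd3, 0x34, 0x3d, 0x49, 0x02, 0x9f, 0x91]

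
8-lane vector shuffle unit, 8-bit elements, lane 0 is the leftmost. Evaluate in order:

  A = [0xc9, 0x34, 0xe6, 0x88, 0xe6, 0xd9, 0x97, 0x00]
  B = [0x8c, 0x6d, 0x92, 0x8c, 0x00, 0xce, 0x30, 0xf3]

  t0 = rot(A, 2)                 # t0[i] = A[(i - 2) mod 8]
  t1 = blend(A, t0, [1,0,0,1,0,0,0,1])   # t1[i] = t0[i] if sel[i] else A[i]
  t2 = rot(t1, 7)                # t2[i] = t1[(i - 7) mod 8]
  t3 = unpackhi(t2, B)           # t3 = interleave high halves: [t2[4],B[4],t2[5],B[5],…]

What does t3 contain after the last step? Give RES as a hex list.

RES = [ 0xd9  0x00  0x97  0xce  0xd9  0x30  0x97  0xf3 ]

  t0: 97 00 c9 34 e6 88 e6 d9
  t1: 97 34 e6 34 e6 d9 97 d9
  t2: 34 e6 34 e6 d9 97 d9 97
  t3: d9 00 97 ce d9 30 97 f3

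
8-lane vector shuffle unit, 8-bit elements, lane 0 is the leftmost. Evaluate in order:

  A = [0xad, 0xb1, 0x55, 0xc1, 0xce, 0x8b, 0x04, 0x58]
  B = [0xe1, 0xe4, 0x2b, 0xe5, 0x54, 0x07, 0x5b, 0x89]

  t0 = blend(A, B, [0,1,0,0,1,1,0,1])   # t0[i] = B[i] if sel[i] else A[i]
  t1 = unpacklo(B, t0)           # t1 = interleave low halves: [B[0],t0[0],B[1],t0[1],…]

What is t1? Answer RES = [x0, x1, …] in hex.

  t0: ad e4 55 c1 54 07 04 89
  t1: e1 ad e4 e4 2b 55 e5 c1

RES = [ 0xe1  0xad  0xe4  0xe4  0x2b  0x55  0xe5  0xc1 ]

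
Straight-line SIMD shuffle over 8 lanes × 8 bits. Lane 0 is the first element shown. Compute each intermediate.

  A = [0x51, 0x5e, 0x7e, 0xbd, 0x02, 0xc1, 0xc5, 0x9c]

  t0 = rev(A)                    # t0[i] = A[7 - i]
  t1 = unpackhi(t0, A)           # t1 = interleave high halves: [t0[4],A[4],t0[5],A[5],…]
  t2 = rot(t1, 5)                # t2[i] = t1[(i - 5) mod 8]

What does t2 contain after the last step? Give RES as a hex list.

RES = [ 0xc1  0x5e  0xc5  0x51  0x9c  0xbd  0x02  0x7e ]

t0 = [0x9c, 0xc5, 0xc1, 0x02, 0xbd, 0x7e, 0x5e, 0x51]
t1 = [0xbd, 0x02, 0x7e, 0xc1, 0x5e, 0xc5, 0x51, 0x9c]
t2 = [0xc1, 0x5e, 0xc5, 0x51, 0x9c, 0xbd, 0x02, 0x7e]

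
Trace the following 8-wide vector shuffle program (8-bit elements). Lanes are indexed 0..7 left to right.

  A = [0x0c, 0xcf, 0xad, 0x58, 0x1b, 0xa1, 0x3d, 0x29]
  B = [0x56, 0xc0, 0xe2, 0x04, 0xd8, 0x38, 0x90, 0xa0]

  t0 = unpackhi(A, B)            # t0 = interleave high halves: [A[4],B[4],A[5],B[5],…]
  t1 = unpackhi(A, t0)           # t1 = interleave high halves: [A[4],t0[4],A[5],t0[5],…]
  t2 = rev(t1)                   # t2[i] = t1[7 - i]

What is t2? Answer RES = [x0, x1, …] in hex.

t0 = [0x1b, 0xd8, 0xa1, 0x38, 0x3d, 0x90, 0x29, 0xa0]
t1 = [0x1b, 0x3d, 0xa1, 0x90, 0x3d, 0x29, 0x29, 0xa0]
t2 = [0xa0, 0x29, 0x29, 0x3d, 0x90, 0xa1, 0x3d, 0x1b]

RES = [0xa0, 0x29, 0x29, 0x3d, 0x90, 0xa1, 0x3d, 0x1b]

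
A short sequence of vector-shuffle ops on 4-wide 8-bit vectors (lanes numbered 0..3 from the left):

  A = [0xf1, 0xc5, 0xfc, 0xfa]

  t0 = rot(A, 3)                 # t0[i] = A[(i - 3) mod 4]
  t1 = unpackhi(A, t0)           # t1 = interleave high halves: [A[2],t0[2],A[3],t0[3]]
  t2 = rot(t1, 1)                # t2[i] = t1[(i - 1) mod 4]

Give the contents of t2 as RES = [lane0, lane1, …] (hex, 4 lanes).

RES = [0xf1, 0xfc, 0xfa, 0xfa]

  t0: c5 fc fa f1
  t1: fc fa fa f1
  t2: f1 fc fa fa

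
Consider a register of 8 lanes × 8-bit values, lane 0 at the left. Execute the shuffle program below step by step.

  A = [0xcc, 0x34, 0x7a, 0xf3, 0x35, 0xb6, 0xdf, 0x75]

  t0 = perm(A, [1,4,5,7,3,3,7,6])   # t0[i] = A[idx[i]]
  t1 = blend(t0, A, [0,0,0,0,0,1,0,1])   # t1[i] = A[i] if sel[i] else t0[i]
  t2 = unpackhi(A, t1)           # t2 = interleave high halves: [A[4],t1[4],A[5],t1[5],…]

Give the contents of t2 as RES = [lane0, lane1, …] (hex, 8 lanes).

→ t0 |34|35|b6|75|f3|f3|75|df|
→ t1 |34|35|b6|75|f3|b6|75|75|
→ t2 |35|f3|b6|b6|df|75|75|75|

RES = [0x35, 0xf3, 0xb6, 0xb6, 0xdf, 0x75, 0x75, 0x75]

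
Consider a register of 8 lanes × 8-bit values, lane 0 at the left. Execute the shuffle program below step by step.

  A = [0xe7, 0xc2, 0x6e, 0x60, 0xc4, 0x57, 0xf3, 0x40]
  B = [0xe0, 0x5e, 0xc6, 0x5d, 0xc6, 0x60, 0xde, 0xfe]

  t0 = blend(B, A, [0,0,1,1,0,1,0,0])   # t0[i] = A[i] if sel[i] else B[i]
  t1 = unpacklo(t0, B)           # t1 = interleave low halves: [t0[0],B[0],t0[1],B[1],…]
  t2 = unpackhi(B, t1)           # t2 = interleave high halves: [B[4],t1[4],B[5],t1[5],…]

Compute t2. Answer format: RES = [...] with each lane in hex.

t0 = [0xe0, 0x5e, 0x6e, 0x60, 0xc6, 0x57, 0xde, 0xfe]
t1 = [0xe0, 0xe0, 0x5e, 0x5e, 0x6e, 0xc6, 0x60, 0x5d]
t2 = [0xc6, 0x6e, 0x60, 0xc6, 0xde, 0x60, 0xfe, 0x5d]

RES = [0xc6, 0x6e, 0x60, 0xc6, 0xde, 0x60, 0xfe, 0x5d]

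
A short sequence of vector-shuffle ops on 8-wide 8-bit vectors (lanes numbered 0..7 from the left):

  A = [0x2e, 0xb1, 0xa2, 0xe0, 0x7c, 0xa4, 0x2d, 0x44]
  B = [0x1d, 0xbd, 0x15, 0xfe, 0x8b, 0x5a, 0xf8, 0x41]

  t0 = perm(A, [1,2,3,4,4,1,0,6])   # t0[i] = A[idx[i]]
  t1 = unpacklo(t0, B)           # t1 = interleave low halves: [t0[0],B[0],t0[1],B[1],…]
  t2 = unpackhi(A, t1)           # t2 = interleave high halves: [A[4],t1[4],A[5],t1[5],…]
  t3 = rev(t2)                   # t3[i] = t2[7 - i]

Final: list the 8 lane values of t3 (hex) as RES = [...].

RES = [0xfe, 0x44, 0x7c, 0x2d, 0x15, 0xa4, 0xe0, 0x7c]

→ t0 |b1|a2|e0|7c|7c|b1|2e|2d|
→ t1 |b1|1d|a2|bd|e0|15|7c|fe|
→ t2 |7c|e0|a4|15|2d|7c|44|fe|
→ t3 |fe|44|7c|2d|15|a4|e0|7c|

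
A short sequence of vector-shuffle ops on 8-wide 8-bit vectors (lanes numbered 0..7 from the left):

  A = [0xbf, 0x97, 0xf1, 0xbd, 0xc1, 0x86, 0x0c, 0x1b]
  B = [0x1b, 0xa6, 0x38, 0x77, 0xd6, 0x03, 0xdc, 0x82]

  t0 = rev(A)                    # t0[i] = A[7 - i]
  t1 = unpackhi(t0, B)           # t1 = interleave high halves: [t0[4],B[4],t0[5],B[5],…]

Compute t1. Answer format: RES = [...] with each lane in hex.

  t0: 1b 0c 86 c1 bd f1 97 bf
  t1: bd d6 f1 03 97 dc bf 82

RES = [0xbd, 0xd6, 0xf1, 0x03, 0x97, 0xdc, 0xbf, 0x82]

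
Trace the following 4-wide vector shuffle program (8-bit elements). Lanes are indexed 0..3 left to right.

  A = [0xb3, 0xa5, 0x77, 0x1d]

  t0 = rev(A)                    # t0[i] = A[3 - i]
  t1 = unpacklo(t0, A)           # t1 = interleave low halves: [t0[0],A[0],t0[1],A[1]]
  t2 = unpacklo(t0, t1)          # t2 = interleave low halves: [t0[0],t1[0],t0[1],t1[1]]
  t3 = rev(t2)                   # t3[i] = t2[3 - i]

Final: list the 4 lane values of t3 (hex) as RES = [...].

→ t0 |1d|77|a5|b3|
→ t1 |1d|b3|77|a5|
→ t2 |1d|1d|77|b3|
→ t3 |b3|77|1d|1d|

RES = [ 0xb3  0x77  0x1d  0x1d ]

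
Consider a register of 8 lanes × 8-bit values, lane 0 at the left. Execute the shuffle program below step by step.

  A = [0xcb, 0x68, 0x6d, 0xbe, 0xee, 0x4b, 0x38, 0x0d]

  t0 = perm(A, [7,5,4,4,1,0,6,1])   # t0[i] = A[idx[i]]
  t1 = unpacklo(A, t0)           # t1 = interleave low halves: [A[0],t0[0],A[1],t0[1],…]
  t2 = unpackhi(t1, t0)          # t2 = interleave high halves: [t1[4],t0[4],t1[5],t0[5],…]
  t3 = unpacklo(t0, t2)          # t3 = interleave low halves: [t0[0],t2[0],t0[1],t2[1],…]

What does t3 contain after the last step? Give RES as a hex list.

RES = [0x0d, 0x6d, 0x4b, 0x68, 0xee, 0xee, 0xee, 0xcb]

t0 = [0x0d, 0x4b, 0xee, 0xee, 0x68, 0xcb, 0x38, 0x68]
t1 = [0xcb, 0x0d, 0x68, 0x4b, 0x6d, 0xee, 0xbe, 0xee]
t2 = [0x6d, 0x68, 0xee, 0xcb, 0xbe, 0x38, 0xee, 0x68]
t3 = [0x0d, 0x6d, 0x4b, 0x68, 0xee, 0xee, 0xee, 0xcb]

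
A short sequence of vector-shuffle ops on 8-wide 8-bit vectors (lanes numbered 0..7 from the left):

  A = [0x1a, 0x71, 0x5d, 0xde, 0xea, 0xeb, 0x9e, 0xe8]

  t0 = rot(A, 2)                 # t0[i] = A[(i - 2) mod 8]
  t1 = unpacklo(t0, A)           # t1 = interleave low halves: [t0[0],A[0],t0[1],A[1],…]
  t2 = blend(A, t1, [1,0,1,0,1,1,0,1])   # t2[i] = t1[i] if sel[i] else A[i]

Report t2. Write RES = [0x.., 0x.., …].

t0 = [0x9e, 0xe8, 0x1a, 0x71, 0x5d, 0xde, 0xea, 0xeb]
t1 = [0x9e, 0x1a, 0xe8, 0x71, 0x1a, 0x5d, 0x71, 0xde]
t2 = [0x9e, 0x71, 0xe8, 0xde, 0x1a, 0x5d, 0x9e, 0xde]

RES = [0x9e, 0x71, 0xe8, 0xde, 0x1a, 0x5d, 0x9e, 0xde]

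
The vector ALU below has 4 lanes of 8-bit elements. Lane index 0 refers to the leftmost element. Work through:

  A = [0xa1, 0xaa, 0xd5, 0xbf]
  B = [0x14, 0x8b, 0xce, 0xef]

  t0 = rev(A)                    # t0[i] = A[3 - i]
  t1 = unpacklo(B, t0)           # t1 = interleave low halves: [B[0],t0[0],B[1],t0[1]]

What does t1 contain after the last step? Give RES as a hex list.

RES = [ 0x14  0xbf  0x8b  0xd5 ]

t0 = [0xbf, 0xd5, 0xaa, 0xa1]
t1 = [0x14, 0xbf, 0x8b, 0xd5]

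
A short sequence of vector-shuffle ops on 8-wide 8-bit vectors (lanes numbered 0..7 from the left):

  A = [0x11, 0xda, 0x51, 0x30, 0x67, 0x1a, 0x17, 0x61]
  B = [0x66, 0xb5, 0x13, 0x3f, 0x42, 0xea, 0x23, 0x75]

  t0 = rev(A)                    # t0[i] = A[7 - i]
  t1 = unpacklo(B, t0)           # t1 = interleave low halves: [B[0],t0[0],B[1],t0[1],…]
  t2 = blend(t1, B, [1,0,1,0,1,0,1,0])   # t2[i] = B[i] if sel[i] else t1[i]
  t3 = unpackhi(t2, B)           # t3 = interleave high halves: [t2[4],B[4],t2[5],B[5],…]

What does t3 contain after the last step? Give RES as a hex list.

t0 = [0x61, 0x17, 0x1a, 0x67, 0x30, 0x51, 0xda, 0x11]
t1 = [0x66, 0x61, 0xb5, 0x17, 0x13, 0x1a, 0x3f, 0x67]
t2 = [0x66, 0x61, 0x13, 0x17, 0x42, 0x1a, 0x23, 0x67]
t3 = [0x42, 0x42, 0x1a, 0xea, 0x23, 0x23, 0x67, 0x75]

RES = [ 0x42  0x42  0x1a  0xea  0x23  0x23  0x67  0x75 ]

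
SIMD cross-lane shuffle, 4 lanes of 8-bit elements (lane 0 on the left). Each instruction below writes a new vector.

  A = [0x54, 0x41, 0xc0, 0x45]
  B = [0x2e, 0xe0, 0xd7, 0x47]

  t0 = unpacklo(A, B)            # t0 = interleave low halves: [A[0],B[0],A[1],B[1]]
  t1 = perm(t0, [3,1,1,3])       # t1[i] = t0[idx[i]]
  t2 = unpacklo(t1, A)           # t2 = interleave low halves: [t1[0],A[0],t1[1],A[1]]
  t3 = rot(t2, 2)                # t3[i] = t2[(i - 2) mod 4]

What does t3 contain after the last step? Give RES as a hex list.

t0 = [0x54, 0x2e, 0x41, 0xe0]
t1 = [0xe0, 0x2e, 0x2e, 0xe0]
t2 = [0xe0, 0x54, 0x2e, 0x41]
t3 = [0x2e, 0x41, 0xe0, 0x54]

RES = [0x2e, 0x41, 0xe0, 0x54]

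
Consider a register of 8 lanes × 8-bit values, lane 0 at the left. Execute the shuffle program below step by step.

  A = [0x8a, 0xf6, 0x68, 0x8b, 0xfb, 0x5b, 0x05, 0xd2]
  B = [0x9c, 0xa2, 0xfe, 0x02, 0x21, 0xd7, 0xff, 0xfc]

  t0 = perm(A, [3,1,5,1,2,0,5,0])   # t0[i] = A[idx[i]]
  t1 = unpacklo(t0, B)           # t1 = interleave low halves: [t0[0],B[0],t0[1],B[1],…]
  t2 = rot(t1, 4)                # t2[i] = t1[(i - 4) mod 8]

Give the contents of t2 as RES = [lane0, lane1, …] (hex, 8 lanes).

t0 = [0x8b, 0xf6, 0x5b, 0xf6, 0x68, 0x8a, 0x5b, 0x8a]
t1 = [0x8b, 0x9c, 0xf6, 0xa2, 0x5b, 0xfe, 0xf6, 0x02]
t2 = [0x5b, 0xfe, 0xf6, 0x02, 0x8b, 0x9c, 0xf6, 0xa2]

RES = [ 0x5b  0xfe  0xf6  0x02  0x8b  0x9c  0xf6  0xa2 ]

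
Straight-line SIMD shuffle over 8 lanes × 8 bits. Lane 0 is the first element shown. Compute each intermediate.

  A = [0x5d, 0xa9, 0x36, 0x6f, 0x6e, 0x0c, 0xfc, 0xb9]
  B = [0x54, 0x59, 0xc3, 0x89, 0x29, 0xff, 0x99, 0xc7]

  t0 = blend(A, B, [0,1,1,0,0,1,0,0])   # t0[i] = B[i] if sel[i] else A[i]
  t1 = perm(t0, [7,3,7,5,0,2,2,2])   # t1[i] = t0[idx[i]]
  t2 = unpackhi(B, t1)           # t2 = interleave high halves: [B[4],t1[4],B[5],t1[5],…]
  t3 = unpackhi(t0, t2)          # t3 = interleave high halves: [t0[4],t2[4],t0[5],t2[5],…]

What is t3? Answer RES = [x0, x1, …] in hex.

→ t0 |5d|59|c3|6f|6e|ff|fc|b9|
→ t1 |b9|6f|b9|ff|5d|c3|c3|c3|
→ t2 |29|5d|ff|c3|99|c3|c7|c3|
→ t3 |6e|99|ff|c3|fc|c7|b9|c3|

RES = [ 0x6e  0x99  0xff  0xc3  0xfc  0xc7  0xb9  0xc3 ]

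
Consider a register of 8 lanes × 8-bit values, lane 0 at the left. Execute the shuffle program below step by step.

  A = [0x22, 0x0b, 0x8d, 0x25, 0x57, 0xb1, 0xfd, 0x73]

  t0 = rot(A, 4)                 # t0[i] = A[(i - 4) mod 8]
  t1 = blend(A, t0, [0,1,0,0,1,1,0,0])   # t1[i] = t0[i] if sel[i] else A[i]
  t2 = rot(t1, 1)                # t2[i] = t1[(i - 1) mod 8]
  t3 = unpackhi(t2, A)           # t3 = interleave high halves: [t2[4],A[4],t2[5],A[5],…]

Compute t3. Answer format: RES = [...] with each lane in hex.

  t0: 57 b1 fd 73 22 0b 8d 25
  t1: 22 b1 8d 25 22 0b fd 73
  t2: 73 22 b1 8d 25 22 0b fd
  t3: 25 57 22 b1 0b fd fd 73

RES = [ 0x25  0x57  0x22  0xb1  0x0b  0xfd  0xfd  0x73 ]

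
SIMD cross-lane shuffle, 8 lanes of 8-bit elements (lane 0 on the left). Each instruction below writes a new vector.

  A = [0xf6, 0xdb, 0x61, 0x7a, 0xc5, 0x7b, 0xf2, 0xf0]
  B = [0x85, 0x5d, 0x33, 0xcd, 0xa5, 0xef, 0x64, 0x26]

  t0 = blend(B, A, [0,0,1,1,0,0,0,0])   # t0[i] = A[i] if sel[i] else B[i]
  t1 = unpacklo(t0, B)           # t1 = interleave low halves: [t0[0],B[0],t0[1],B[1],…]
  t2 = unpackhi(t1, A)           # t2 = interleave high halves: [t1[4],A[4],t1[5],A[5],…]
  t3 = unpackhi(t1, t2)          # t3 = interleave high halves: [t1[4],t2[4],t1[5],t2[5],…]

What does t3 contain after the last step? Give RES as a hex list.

RES = [ 0x61  0x7a  0x33  0xf2  0x7a  0xcd  0xcd  0xf0 ]

  t0: 85 5d 61 7a a5 ef 64 26
  t1: 85 85 5d 5d 61 33 7a cd
  t2: 61 c5 33 7b 7a f2 cd f0
  t3: 61 7a 33 f2 7a cd cd f0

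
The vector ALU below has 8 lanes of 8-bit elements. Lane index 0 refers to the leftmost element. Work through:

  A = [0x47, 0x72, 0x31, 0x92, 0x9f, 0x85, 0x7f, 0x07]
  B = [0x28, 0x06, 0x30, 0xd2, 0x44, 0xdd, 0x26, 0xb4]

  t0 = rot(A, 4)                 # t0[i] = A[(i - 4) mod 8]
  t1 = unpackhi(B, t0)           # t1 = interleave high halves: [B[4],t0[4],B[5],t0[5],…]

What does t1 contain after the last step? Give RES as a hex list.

t0 = [0x9f, 0x85, 0x7f, 0x07, 0x47, 0x72, 0x31, 0x92]
t1 = [0x44, 0x47, 0xdd, 0x72, 0x26, 0x31, 0xb4, 0x92]

RES = [ 0x44  0x47  0xdd  0x72  0x26  0x31  0xb4  0x92 ]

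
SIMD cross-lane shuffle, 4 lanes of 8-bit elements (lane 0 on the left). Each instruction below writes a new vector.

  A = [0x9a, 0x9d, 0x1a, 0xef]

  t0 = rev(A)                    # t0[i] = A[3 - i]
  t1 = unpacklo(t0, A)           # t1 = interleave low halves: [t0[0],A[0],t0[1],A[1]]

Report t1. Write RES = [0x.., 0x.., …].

RES = [ 0xef  0x9a  0x1a  0x9d ]

→ t0 |ef|1a|9d|9a|
→ t1 |ef|9a|1a|9d|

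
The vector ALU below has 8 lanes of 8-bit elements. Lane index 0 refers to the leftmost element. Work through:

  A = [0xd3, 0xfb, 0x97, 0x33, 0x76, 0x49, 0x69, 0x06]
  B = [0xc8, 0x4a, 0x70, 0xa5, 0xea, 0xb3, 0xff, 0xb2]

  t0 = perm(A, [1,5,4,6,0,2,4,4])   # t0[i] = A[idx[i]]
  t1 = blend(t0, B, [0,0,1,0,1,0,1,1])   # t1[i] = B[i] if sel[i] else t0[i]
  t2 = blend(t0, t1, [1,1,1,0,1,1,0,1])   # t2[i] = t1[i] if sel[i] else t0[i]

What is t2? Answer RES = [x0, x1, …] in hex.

RES = [ 0xfb  0x49  0x70  0x69  0xea  0x97  0x76  0xb2 ]

t0 = [0xfb, 0x49, 0x76, 0x69, 0xd3, 0x97, 0x76, 0x76]
t1 = [0xfb, 0x49, 0x70, 0x69, 0xea, 0x97, 0xff, 0xb2]
t2 = [0xfb, 0x49, 0x70, 0x69, 0xea, 0x97, 0x76, 0xb2]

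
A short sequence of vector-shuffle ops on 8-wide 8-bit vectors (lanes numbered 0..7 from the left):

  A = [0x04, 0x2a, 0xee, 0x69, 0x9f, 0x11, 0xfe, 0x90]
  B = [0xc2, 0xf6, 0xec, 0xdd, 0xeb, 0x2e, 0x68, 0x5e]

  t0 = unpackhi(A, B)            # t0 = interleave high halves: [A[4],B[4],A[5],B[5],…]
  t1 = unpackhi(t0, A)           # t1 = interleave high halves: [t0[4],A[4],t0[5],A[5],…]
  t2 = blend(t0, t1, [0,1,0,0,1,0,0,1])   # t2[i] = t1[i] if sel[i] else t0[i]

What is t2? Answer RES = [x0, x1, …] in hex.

t0 = [0x9f, 0xeb, 0x11, 0x2e, 0xfe, 0x68, 0x90, 0x5e]
t1 = [0xfe, 0x9f, 0x68, 0x11, 0x90, 0xfe, 0x5e, 0x90]
t2 = [0x9f, 0x9f, 0x11, 0x2e, 0x90, 0x68, 0x90, 0x90]

RES = [0x9f, 0x9f, 0x11, 0x2e, 0x90, 0x68, 0x90, 0x90]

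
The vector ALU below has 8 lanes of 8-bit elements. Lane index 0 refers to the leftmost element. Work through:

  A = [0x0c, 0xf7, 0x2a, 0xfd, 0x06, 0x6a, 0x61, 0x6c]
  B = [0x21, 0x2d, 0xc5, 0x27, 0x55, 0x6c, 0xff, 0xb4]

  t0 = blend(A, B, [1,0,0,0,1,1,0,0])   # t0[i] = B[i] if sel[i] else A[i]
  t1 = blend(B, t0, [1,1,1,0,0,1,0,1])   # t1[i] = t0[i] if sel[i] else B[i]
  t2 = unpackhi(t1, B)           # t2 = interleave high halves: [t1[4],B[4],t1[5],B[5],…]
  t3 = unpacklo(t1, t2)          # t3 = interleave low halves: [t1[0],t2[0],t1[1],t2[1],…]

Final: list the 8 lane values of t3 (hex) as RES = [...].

RES = [ 0x21  0x55  0xf7  0x55  0x2a  0x6c  0x27  0x6c ]

  t0: 21 f7 2a fd 55 6c 61 6c
  t1: 21 f7 2a 27 55 6c ff 6c
  t2: 55 55 6c 6c ff ff 6c b4
  t3: 21 55 f7 55 2a 6c 27 6c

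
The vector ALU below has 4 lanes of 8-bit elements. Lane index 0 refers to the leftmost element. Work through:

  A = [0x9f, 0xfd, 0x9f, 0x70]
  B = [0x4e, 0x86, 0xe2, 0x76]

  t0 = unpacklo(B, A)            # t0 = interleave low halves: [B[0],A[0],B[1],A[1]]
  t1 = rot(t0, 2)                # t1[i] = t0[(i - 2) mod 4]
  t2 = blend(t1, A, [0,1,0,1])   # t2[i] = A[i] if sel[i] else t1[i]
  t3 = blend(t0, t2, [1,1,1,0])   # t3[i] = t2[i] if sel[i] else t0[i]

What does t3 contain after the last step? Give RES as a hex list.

t0 = [0x4e, 0x9f, 0x86, 0xfd]
t1 = [0x86, 0xfd, 0x4e, 0x9f]
t2 = [0x86, 0xfd, 0x4e, 0x70]
t3 = [0x86, 0xfd, 0x4e, 0xfd]

RES = [ 0x86  0xfd  0x4e  0xfd ]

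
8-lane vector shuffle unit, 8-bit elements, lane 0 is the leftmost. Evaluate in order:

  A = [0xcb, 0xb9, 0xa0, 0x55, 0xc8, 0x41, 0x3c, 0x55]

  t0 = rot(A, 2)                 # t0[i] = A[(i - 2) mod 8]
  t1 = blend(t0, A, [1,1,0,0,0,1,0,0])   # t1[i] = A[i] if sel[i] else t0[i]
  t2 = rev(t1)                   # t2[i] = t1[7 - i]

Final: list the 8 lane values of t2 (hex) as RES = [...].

RES = [ 0x41  0xc8  0x41  0xa0  0xb9  0xcb  0xb9  0xcb ]

t0 = [0x3c, 0x55, 0xcb, 0xb9, 0xa0, 0x55, 0xc8, 0x41]
t1 = [0xcb, 0xb9, 0xcb, 0xb9, 0xa0, 0x41, 0xc8, 0x41]
t2 = [0x41, 0xc8, 0x41, 0xa0, 0xb9, 0xcb, 0xb9, 0xcb]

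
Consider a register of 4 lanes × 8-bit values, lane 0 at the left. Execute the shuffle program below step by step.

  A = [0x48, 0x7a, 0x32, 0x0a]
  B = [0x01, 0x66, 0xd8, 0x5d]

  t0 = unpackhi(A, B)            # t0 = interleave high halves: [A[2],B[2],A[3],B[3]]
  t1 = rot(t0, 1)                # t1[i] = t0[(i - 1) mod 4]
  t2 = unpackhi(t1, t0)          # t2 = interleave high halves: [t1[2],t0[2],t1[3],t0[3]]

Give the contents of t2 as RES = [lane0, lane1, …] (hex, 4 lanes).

RES = [0xd8, 0x0a, 0x0a, 0x5d]

→ t0 |32|d8|0a|5d|
→ t1 |5d|32|d8|0a|
→ t2 |d8|0a|0a|5d|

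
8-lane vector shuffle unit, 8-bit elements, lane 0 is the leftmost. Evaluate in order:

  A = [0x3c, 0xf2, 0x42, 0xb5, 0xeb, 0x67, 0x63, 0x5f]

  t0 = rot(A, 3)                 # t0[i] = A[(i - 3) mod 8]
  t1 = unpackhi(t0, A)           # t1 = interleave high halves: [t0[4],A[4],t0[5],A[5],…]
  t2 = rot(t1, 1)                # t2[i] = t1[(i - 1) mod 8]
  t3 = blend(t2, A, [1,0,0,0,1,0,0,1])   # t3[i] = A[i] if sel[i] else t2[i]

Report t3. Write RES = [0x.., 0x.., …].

→ t0 |67|63|5f|3c|f2|42|b5|eb|
→ t1 |f2|eb|42|67|b5|63|eb|5f|
→ t2 |5f|f2|eb|42|67|b5|63|eb|
→ t3 |3c|f2|eb|42|eb|b5|63|5f|

RES = [0x3c, 0xf2, 0xeb, 0x42, 0xeb, 0xb5, 0x63, 0x5f]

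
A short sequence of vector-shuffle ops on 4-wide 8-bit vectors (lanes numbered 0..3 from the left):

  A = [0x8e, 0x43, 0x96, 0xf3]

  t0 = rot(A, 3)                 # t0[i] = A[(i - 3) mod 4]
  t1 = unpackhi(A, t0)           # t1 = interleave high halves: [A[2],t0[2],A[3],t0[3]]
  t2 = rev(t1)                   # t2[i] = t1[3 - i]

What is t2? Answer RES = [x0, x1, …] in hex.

RES = [0x8e, 0xf3, 0xf3, 0x96]

→ t0 |43|96|f3|8e|
→ t1 |96|f3|f3|8e|
→ t2 |8e|f3|f3|96|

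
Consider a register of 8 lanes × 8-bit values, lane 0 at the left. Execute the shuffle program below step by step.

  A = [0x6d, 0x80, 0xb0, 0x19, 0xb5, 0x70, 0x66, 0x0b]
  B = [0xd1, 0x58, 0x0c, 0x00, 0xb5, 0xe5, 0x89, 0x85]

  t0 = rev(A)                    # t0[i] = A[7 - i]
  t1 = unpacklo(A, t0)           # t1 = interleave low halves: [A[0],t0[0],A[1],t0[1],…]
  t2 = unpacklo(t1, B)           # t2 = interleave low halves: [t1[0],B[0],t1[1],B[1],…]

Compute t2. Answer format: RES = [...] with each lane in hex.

RES = [ 0x6d  0xd1  0x0b  0x58  0x80  0x0c  0x66  0x00 ]

t0 = [0x0b, 0x66, 0x70, 0xb5, 0x19, 0xb0, 0x80, 0x6d]
t1 = [0x6d, 0x0b, 0x80, 0x66, 0xb0, 0x70, 0x19, 0xb5]
t2 = [0x6d, 0xd1, 0x0b, 0x58, 0x80, 0x0c, 0x66, 0x00]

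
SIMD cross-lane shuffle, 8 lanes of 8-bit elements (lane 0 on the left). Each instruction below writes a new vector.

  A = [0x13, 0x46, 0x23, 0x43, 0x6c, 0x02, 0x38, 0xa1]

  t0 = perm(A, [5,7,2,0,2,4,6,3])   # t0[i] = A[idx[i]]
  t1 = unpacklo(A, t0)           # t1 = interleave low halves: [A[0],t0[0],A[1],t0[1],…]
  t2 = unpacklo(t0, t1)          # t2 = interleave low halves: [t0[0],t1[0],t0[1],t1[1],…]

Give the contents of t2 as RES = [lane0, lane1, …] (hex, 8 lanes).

RES = [ 0x02  0x13  0xa1  0x02  0x23  0x46  0x13  0xa1 ]

→ t0 |02|a1|23|13|23|6c|38|43|
→ t1 |13|02|46|a1|23|23|43|13|
→ t2 |02|13|a1|02|23|46|13|a1|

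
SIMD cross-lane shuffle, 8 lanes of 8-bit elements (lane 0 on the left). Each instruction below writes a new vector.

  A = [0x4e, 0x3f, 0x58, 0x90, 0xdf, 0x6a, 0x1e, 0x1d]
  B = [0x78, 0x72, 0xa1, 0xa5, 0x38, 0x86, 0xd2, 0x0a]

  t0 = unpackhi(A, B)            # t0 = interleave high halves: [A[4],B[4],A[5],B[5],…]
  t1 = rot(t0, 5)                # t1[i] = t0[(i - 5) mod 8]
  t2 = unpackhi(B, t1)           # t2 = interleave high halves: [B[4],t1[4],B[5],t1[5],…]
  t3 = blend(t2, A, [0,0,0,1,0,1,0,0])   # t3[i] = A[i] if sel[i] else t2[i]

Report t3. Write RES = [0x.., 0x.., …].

  t0: df 38 6a 86 1e d2 1d 0a
  t1: 86 1e d2 1d 0a df 38 6a
  t2: 38 0a 86 df d2 38 0a 6a
  t3: 38 0a 86 90 d2 6a 0a 6a

RES = [ 0x38  0x0a  0x86  0x90  0xd2  0x6a  0x0a  0x6a ]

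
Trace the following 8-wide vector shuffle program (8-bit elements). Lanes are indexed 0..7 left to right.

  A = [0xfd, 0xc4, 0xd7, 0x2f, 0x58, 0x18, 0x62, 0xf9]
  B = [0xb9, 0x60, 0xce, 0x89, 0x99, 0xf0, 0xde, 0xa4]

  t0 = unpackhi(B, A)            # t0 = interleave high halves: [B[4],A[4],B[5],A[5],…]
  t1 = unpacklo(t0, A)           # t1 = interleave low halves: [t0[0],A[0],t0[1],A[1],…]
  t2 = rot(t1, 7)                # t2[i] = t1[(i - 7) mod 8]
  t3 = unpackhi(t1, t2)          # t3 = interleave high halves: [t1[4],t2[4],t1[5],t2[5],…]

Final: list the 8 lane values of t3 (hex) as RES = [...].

t0 = [0x99, 0x58, 0xf0, 0x18, 0xde, 0x62, 0xa4, 0xf9]
t1 = [0x99, 0xfd, 0x58, 0xc4, 0xf0, 0xd7, 0x18, 0x2f]
t2 = [0xfd, 0x58, 0xc4, 0xf0, 0xd7, 0x18, 0x2f, 0x99]
t3 = [0xf0, 0xd7, 0xd7, 0x18, 0x18, 0x2f, 0x2f, 0x99]

RES = [ 0xf0  0xd7  0xd7  0x18  0x18  0x2f  0x2f  0x99 ]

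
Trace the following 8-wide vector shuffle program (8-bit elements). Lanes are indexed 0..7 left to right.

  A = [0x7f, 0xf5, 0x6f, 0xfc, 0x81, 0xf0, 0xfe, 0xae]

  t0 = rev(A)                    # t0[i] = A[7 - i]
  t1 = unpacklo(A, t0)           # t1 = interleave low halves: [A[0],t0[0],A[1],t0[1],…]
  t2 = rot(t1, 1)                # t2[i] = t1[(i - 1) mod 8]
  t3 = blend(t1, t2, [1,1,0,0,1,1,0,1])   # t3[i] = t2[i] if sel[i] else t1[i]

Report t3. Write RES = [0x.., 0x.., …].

RES = [ 0x81  0x7f  0xf5  0xfe  0xfe  0x6f  0xfc  0xfc ]

t0 = [0xae, 0xfe, 0xf0, 0x81, 0xfc, 0x6f, 0xf5, 0x7f]
t1 = [0x7f, 0xae, 0xf5, 0xfe, 0x6f, 0xf0, 0xfc, 0x81]
t2 = [0x81, 0x7f, 0xae, 0xf5, 0xfe, 0x6f, 0xf0, 0xfc]
t3 = [0x81, 0x7f, 0xf5, 0xfe, 0xfe, 0x6f, 0xfc, 0xfc]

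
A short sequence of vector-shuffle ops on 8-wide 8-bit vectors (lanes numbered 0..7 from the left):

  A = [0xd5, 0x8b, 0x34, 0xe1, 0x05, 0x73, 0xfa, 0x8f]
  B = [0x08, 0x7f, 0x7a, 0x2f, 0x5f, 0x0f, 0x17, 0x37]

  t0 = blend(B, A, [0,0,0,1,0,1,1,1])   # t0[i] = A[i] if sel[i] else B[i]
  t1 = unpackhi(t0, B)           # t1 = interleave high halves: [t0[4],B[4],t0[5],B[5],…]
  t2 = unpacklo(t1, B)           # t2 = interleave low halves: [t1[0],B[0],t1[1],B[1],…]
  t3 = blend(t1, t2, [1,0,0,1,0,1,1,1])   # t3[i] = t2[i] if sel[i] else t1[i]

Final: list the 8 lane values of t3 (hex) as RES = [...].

RES = [ 0x5f  0x5f  0x73  0x7f  0xfa  0x7a  0x0f  0x2f ]

t0 = [0x08, 0x7f, 0x7a, 0xe1, 0x5f, 0x73, 0xfa, 0x8f]
t1 = [0x5f, 0x5f, 0x73, 0x0f, 0xfa, 0x17, 0x8f, 0x37]
t2 = [0x5f, 0x08, 0x5f, 0x7f, 0x73, 0x7a, 0x0f, 0x2f]
t3 = [0x5f, 0x5f, 0x73, 0x7f, 0xfa, 0x7a, 0x0f, 0x2f]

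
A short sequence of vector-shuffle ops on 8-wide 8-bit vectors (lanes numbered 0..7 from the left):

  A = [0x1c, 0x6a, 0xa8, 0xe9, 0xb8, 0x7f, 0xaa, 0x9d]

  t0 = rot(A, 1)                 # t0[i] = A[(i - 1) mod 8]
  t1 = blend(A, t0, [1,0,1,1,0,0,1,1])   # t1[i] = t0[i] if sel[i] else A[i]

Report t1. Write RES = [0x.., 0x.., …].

t0 = [0x9d, 0x1c, 0x6a, 0xa8, 0xe9, 0xb8, 0x7f, 0xaa]
t1 = [0x9d, 0x6a, 0x6a, 0xa8, 0xb8, 0x7f, 0x7f, 0xaa]

RES = [ 0x9d  0x6a  0x6a  0xa8  0xb8  0x7f  0x7f  0xaa ]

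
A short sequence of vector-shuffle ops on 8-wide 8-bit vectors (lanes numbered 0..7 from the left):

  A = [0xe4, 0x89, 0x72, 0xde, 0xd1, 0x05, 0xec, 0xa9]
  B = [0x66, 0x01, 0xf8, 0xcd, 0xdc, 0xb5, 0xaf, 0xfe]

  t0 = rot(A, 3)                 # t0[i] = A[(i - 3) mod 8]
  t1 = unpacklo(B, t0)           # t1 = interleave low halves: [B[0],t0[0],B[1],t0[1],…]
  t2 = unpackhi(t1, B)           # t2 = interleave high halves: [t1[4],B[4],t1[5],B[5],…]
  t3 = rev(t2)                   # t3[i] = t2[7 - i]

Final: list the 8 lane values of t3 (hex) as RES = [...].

  t0: 05 ec a9 e4 89 72 de d1
  t1: 66 05 01 ec f8 a9 cd e4
  t2: f8 dc a9 b5 cd af e4 fe
  t3: fe e4 af cd b5 a9 dc f8

RES = [0xfe, 0xe4, 0xaf, 0xcd, 0xb5, 0xa9, 0xdc, 0xf8]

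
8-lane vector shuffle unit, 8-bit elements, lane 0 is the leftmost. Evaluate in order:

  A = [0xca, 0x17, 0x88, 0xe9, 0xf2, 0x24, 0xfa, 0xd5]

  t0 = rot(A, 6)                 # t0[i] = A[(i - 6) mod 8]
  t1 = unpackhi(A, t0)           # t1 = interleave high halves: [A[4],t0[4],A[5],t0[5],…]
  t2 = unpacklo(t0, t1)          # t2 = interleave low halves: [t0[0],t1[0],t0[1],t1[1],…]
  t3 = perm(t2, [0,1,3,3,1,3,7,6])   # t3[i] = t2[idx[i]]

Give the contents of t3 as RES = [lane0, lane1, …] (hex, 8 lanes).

t0 = [0x88, 0xe9, 0xf2, 0x24, 0xfa, 0xd5, 0xca, 0x17]
t1 = [0xf2, 0xfa, 0x24, 0xd5, 0xfa, 0xca, 0xd5, 0x17]
t2 = [0x88, 0xf2, 0xe9, 0xfa, 0xf2, 0x24, 0x24, 0xd5]
t3 = [0x88, 0xf2, 0xfa, 0xfa, 0xf2, 0xfa, 0xd5, 0x24]

RES = [ 0x88  0xf2  0xfa  0xfa  0xf2  0xfa  0xd5  0x24 ]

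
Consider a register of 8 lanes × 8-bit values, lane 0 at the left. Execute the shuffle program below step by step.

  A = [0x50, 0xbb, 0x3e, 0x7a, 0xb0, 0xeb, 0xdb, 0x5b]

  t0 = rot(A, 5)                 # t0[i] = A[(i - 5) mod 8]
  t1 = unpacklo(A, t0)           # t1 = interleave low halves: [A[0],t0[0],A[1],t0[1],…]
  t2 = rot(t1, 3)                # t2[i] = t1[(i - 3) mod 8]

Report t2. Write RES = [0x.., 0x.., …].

→ t0 |7a|b0|eb|db|5b|50|bb|3e|
→ t1 |50|7a|bb|b0|3e|eb|7a|db|
→ t2 |eb|7a|db|50|7a|bb|b0|3e|

RES = [ 0xeb  0x7a  0xdb  0x50  0x7a  0xbb  0xb0  0x3e ]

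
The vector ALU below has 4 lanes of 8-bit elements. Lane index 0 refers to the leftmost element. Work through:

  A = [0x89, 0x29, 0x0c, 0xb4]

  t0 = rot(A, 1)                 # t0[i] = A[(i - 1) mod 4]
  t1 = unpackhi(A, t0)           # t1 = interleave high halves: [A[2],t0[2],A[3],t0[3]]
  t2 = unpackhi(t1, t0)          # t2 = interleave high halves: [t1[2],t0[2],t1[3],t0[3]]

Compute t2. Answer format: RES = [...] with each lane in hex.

RES = [ 0xb4  0x29  0x0c  0x0c ]

t0 = [0xb4, 0x89, 0x29, 0x0c]
t1 = [0x0c, 0x29, 0xb4, 0x0c]
t2 = [0xb4, 0x29, 0x0c, 0x0c]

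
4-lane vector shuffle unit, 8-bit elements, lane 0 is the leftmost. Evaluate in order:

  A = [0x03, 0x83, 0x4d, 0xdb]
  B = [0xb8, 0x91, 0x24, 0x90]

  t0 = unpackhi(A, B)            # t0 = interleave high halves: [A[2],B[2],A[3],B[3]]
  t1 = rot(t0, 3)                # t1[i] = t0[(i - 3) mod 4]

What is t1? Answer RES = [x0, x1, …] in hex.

t0 = [0x4d, 0x24, 0xdb, 0x90]
t1 = [0x24, 0xdb, 0x90, 0x4d]

RES = [0x24, 0xdb, 0x90, 0x4d]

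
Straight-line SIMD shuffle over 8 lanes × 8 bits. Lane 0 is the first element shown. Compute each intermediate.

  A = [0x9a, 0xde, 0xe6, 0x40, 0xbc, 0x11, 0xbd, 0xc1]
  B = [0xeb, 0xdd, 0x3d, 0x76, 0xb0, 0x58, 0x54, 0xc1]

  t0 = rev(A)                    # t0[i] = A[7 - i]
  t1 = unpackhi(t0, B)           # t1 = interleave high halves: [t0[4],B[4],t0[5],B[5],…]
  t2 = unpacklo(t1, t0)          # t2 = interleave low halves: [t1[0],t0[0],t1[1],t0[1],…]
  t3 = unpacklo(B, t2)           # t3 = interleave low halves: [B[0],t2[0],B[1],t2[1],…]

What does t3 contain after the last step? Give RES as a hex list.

RES = [0xeb, 0x40, 0xdd, 0xc1, 0x3d, 0xb0, 0x76, 0xbd]

  t0: c1 bd 11 bc 40 e6 de 9a
  t1: 40 b0 e6 58 de 54 9a c1
  t2: 40 c1 b0 bd e6 11 58 bc
  t3: eb 40 dd c1 3d b0 76 bd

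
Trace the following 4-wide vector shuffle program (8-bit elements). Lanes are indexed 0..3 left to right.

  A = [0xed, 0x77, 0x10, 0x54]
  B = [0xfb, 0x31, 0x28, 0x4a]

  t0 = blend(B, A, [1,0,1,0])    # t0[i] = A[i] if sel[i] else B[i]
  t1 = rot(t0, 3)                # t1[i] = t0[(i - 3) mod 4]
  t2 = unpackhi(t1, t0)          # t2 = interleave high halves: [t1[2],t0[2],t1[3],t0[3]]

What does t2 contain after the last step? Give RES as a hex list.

  t0: ed 31 10 4a
  t1: 31 10 4a ed
  t2: 4a 10 ed 4a

RES = [ 0x4a  0x10  0xed  0x4a ]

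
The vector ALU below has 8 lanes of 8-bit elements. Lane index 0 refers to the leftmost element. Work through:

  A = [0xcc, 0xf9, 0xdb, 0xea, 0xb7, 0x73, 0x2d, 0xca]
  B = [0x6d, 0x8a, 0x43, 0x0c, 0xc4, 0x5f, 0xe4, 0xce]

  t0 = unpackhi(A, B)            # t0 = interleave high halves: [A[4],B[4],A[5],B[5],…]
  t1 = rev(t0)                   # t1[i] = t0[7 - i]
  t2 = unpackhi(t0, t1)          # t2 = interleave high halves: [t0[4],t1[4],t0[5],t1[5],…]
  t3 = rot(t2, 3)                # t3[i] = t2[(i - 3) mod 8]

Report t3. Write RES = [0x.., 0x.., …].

RES = [0xc4, 0xce, 0xb7, 0x2d, 0x5f, 0xe4, 0x73, 0xca]

  t0: b7 c4 73 5f 2d e4 ca ce
  t1: ce ca e4 2d 5f 73 c4 b7
  t2: 2d 5f e4 73 ca c4 ce b7
  t3: c4 ce b7 2d 5f e4 73 ca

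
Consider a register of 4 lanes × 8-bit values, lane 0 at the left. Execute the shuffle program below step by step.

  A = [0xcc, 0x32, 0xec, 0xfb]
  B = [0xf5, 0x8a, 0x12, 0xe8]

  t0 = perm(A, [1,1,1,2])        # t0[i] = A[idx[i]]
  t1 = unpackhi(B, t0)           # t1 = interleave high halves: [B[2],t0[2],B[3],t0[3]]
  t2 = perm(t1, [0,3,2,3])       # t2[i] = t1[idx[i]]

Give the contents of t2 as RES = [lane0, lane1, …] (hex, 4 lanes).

→ t0 |32|32|32|ec|
→ t1 |12|32|e8|ec|
→ t2 |12|ec|e8|ec|

RES = [ 0x12  0xec  0xe8  0xec ]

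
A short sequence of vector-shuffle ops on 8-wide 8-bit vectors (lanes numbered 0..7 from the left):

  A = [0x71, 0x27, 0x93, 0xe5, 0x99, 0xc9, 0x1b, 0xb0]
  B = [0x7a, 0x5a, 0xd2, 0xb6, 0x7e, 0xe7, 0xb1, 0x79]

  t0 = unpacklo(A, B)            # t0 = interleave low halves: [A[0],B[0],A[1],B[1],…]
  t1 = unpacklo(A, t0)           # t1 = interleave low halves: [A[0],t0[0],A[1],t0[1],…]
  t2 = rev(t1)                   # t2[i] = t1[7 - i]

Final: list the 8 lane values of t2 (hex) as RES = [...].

RES = [ 0x5a  0xe5  0x27  0x93  0x7a  0x27  0x71  0x71 ]

→ t0 |71|7a|27|5a|93|d2|e5|b6|
→ t1 |71|71|27|7a|93|27|e5|5a|
→ t2 |5a|e5|27|93|7a|27|71|71|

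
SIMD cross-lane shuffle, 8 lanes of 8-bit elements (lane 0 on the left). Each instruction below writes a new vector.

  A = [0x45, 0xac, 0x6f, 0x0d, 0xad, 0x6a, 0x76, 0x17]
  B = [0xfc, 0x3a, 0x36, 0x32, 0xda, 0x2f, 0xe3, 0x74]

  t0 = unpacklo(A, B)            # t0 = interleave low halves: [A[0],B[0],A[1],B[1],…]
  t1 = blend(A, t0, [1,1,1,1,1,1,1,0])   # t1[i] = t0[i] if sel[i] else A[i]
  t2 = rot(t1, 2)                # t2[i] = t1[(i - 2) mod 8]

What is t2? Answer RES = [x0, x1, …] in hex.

RES = [ 0x0d  0x17  0x45  0xfc  0xac  0x3a  0x6f  0x36 ]

→ t0 |45|fc|ac|3a|6f|36|0d|32|
→ t1 |45|fc|ac|3a|6f|36|0d|17|
→ t2 |0d|17|45|fc|ac|3a|6f|36|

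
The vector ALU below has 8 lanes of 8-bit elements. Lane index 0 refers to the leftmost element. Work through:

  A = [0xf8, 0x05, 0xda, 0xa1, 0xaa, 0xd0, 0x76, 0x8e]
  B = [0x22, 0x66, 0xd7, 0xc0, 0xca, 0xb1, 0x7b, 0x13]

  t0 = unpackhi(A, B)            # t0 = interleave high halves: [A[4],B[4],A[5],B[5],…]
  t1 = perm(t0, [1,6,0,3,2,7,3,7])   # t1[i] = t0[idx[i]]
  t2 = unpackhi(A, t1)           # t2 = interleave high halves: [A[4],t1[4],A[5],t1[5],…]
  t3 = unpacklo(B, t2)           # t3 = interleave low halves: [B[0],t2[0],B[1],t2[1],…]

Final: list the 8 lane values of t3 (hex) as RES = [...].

  t0: aa ca d0 b1 76 7b 8e 13
  t1: ca 8e aa b1 d0 13 b1 13
  t2: aa d0 d0 13 76 b1 8e 13
  t3: 22 aa 66 d0 d7 d0 c0 13

RES = [0x22, 0xaa, 0x66, 0xd0, 0xd7, 0xd0, 0xc0, 0x13]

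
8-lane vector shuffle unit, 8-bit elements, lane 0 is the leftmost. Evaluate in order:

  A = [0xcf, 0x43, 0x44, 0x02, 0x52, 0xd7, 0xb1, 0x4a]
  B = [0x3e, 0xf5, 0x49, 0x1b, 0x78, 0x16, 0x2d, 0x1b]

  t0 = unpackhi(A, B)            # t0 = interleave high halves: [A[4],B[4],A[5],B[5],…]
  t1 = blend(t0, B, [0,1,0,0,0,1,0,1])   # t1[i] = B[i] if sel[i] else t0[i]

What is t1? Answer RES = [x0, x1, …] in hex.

RES = [0x52, 0xf5, 0xd7, 0x16, 0xb1, 0x16, 0x4a, 0x1b]

t0 = [0x52, 0x78, 0xd7, 0x16, 0xb1, 0x2d, 0x4a, 0x1b]
t1 = [0x52, 0xf5, 0xd7, 0x16, 0xb1, 0x16, 0x4a, 0x1b]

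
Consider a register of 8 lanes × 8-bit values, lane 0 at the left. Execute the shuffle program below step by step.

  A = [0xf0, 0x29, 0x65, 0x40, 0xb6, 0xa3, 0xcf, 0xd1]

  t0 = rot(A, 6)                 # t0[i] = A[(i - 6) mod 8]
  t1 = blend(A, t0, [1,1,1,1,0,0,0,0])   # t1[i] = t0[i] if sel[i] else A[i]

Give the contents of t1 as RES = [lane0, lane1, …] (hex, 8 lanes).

RES = [0x65, 0x40, 0xb6, 0xa3, 0xb6, 0xa3, 0xcf, 0xd1]

→ t0 |65|40|b6|a3|cf|d1|f0|29|
→ t1 |65|40|b6|a3|b6|a3|cf|d1|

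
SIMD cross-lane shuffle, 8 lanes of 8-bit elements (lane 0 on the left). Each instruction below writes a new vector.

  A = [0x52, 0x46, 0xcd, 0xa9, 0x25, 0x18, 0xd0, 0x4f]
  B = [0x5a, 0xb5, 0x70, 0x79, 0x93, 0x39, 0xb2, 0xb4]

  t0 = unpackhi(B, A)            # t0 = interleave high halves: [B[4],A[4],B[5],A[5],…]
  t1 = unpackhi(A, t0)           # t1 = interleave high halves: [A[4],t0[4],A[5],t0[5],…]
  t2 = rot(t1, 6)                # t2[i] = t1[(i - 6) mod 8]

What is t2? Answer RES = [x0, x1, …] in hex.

t0 = [0x93, 0x25, 0x39, 0x18, 0xb2, 0xd0, 0xb4, 0x4f]
t1 = [0x25, 0xb2, 0x18, 0xd0, 0xd0, 0xb4, 0x4f, 0x4f]
t2 = [0x18, 0xd0, 0xd0, 0xb4, 0x4f, 0x4f, 0x25, 0xb2]

RES = [0x18, 0xd0, 0xd0, 0xb4, 0x4f, 0x4f, 0x25, 0xb2]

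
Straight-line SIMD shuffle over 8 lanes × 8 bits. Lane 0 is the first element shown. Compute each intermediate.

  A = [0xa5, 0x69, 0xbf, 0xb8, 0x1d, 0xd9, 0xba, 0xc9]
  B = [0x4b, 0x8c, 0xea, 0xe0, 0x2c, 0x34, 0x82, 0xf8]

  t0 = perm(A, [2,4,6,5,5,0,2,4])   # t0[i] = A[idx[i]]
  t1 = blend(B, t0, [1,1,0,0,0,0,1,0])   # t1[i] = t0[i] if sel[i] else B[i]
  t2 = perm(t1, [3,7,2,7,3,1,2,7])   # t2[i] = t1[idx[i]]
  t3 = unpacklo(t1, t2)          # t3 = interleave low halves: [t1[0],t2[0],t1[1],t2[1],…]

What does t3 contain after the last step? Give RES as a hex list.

  t0: bf 1d ba d9 d9 a5 bf 1d
  t1: bf 1d ea e0 2c 34 bf f8
  t2: e0 f8 ea f8 e0 1d ea f8
  t3: bf e0 1d f8 ea ea e0 f8

RES = [0xbf, 0xe0, 0x1d, 0xf8, 0xea, 0xea, 0xe0, 0xf8]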